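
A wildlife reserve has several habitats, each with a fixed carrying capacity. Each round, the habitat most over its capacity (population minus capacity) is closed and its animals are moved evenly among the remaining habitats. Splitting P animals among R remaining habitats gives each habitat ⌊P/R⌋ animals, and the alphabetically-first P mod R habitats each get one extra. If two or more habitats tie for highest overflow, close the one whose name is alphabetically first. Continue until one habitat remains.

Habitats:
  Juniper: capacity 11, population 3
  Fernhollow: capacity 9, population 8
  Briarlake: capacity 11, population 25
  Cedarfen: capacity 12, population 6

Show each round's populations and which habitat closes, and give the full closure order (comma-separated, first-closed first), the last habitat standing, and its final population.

Closure order: Briarlake, Fernhollow, Cedarfen
Last habitat: Juniper with 42 animals

Round 1: Briarlake=25 Cedarfen=6 Fernhollow=8 Juniper=3 → close Briarlake (overflow 14)
  25÷3 = 8 each, +1 to first 1
Round 2: Cedarfen=15 Fernhollow=16 Juniper=11 → close Fernhollow (overflow 7)
  16÷2 = 8 each, +1 to first 0
Round 3: Cedarfen=23 Juniper=19 → close Cedarfen (overflow 11)
  23÷1 = 23 each, +1 to first 0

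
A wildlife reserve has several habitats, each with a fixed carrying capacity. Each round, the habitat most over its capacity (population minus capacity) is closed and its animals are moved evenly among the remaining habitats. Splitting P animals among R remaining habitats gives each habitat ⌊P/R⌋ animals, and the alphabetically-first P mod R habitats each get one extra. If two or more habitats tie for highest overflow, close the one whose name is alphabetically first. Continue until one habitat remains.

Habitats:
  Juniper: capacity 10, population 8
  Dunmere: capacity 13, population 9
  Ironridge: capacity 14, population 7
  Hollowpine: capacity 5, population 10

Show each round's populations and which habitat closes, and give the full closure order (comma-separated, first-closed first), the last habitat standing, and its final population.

Round 1: Dunmere=9 Hollowpine=10 Ironridge=7 Juniper=8 → close Hollowpine (overflow 5)
  10÷3 = 3 each, +1 to first 1
Round 2: Dunmere=13 Ironridge=10 Juniper=11 → close Juniper (overflow 1)
  11÷2 = 5 each, +1 to first 1
Round 3: Dunmere=19 Ironridge=15 → close Dunmere (overflow 6)
  19÷1 = 19 each, +1 to first 0

Closure order: Hollowpine, Juniper, Dunmere
Last habitat: Ironridge with 34 animals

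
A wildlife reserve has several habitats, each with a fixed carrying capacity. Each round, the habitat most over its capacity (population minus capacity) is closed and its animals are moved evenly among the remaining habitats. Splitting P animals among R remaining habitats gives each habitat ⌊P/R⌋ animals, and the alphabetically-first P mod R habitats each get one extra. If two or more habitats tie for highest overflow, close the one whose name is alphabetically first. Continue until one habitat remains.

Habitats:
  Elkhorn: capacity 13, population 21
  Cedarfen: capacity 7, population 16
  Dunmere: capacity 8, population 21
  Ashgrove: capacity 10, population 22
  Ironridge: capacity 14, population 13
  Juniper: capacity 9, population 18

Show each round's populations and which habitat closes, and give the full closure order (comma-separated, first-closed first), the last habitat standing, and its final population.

Round 1: Ashgrove=22 Cedarfen=16 Dunmere=21 Elkhorn=21 Ironridge=13 Juniper=18 → close Dunmere (overflow 13)
  21÷5 = 4 each, +1 to first 1
Round 2: Ashgrove=27 Cedarfen=20 Elkhorn=25 Ironridge=17 Juniper=22 → close Ashgrove (overflow 17)
  27÷4 = 6 each, +1 to first 3
Round 3: Cedarfen=27 Elkhorn=32 Ironridge=24 Juniper=28 → close Cedarfen (overflow 20)
  27÷3 = 9 each, +1 to first 0
Round 4: Elkhorn=41 Ironridge=33 Juniper=37 → close Elkhorn (overflow 28)
  41÷2 = 20 each, +1 to first 1
Round 5: Ironridge=54 Juniper=57 → close Juniper (overflow 48)
  57÷1 = 57 each, +1 to first 0

Closure order: Dunmere, Ashgrove, Cedarfen, Elkhorn, Juniper
Last habitat: Ironridge with 111 animals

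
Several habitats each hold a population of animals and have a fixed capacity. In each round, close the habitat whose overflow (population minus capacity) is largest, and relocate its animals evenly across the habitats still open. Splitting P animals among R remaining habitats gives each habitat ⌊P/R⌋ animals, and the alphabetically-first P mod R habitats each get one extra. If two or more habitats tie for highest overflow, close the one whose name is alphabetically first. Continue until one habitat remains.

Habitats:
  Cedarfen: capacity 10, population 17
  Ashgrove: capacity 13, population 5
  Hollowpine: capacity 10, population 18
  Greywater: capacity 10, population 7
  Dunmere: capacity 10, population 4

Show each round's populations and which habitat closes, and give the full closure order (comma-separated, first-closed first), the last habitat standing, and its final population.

Round 1: Ashgrove=5 Cedarfen=17 Dunmere=4 Greywater=7 Hollowpine=18 → close Hollowpine (overflow 8)
  18÷4 = 4 each, +1 to first 2
Round 2: Ashgrove=10 Cedarfen=22 Dunmere=8 Greywater=11 → close Cedarfen (overflow 12)
  22÷3 = 7 each, +1 to first 1
Round 3: Ashgrove=18 Dunmere=15 Greywater=18 → close Greywater (overflow 8)
  18÷2 = 9 each, +1 to first 0
Round 4: Ashgrove=27 Dunmere=24 → close Ashgrove (overflow 14)
  27÷1 = 27 each, +1 to first 0

Closure order: Hollowpine, Cedarfen, Greywater, Ashgrove
Last habitat: Dunmere with 51 animals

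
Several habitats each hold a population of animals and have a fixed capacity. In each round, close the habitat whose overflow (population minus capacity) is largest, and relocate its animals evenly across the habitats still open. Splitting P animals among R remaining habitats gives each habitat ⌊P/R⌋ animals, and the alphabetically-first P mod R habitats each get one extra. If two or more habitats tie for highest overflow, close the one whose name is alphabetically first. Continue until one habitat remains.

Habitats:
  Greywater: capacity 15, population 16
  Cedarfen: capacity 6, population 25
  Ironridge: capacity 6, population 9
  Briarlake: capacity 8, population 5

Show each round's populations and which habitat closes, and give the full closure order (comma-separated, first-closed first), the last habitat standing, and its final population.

Round 1: Briarlake=5 Cedarfen=25 Greywater=16 Ironridge=9 → close Cedarfen (overflow 19)
  25÷3 = 8 each, +1 to first 1
Round 2: Briarlake=14 Greywater=24 Ironridge=17 → close Ironridge (overflow 11)
  17÷2 = 8 each, +1 to first 1
Round 3: Briarlake=23 Greywater=32 → close Greywater (overflow 17)
  32÷1 = 32 each, +1 to first 0

Closure order: Cedarfen, Ironridge, Greywater
Last habitat: Briarlake with 55 animals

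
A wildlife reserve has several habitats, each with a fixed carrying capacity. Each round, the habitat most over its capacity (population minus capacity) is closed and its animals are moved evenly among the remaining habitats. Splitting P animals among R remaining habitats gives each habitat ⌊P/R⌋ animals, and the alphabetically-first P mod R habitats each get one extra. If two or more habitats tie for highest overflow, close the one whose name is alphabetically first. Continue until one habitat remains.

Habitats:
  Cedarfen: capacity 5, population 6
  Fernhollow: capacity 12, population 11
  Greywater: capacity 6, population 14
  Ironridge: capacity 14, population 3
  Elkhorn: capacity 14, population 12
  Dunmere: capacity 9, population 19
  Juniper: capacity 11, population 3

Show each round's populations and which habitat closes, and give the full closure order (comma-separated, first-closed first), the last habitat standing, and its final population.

Round 1: Cedarfen=6 Dunmere=19 Elkhorn=12 Fernhollow=11 Greywater=14 Ironridge=3 Juniper=3 → close Dunmere (overflow 10)
  19÷6 = 3 each, +1 to first 1
Round 2: Cedarfen=10 Elkhorn=15 Fernhollow=14 Greywater=17 Ironridge=6 Juniper=6 → close Greywater (overflow 11)
  17÷5 = 3 each, +1 to first 2
Round 3: Cedarfen=14 Elkhorn=19 Fernhollow=17 Ironridge=9 Juniper=9 → close Cedarfen (overflow 9)
  14÷4 = 3 each, +1 to first 2
Round 4: Elkhorn=23 Fernhollow=21 Ironridge=12 Juniper=12 → close Elkhorn (overflow 9)
  23÷3 = 7 each, +1 to first 2
Round 5: Fernhollow=29 Ironridge=20 Juniper=19 → close Fernhollow (overflow 17)
  29÷2 = 14 each, +1 to first 1
Round 6: Ironridge=35 Juniper=33 → close Juniper (overflow 22)
  33÷1 = 33 each, +1 to first 0

Closure order: Dunmere, Greywater, Cedarfen, Elkhorn, Fernhollow, Juniper
Last habitat: Ironridge with 68 animals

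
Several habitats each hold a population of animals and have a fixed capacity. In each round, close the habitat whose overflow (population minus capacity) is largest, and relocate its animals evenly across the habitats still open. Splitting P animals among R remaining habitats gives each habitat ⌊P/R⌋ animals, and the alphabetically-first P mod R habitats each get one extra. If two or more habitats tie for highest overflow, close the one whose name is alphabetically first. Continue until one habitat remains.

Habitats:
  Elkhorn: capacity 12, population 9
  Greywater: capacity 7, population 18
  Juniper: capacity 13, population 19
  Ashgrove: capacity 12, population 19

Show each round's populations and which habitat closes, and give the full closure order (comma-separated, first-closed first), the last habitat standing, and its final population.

Round 1: Ashgrove=19 Elkhorn=9 Greywater=18 Juniper=19 → close Greywater (overflow 11)
  18÷3 = 6 each, +1 to first 0
Round 2: Ashgrove=25 Elkhorn=15 Juniper=25 → close Ashgrove (overflow 13)
  25÷2 = 12 each, +1 to first 1
Round 3: Elkhorn=28 Juniper=37 → close Juniper (overflow 24)
  37÷1 = 37 each, +1 to first 0

Closure order: Greywater, Ashgrove, Juniper
Last habitat: Elkhorn with 65 animals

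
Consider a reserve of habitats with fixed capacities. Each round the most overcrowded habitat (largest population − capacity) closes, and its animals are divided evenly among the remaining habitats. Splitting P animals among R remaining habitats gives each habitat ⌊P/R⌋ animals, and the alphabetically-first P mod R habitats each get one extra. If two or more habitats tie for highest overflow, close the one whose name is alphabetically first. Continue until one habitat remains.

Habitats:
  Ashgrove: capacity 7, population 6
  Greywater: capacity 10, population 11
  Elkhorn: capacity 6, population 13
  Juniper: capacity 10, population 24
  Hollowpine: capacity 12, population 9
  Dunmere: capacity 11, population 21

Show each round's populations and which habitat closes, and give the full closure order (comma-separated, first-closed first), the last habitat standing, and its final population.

Round 1: Ashgrove=6 Dunmere=21 Elkhorn=13 Greywater=11 Hollowpine=9 Juniper=24 → close Juniper (overflow 14)
  24÷5 = 4 each, +1 to first 4
Round 2: Ashgrove=11 Dunmere=26 Elkhorn=18 Greywater=16 Hollowpine=13 → close Dunmere (overflow 15)
  26÷4 = 6 each, +1 to first 2
Round 3: Ashgrove=18 Elkhorn=25 Greywater=22 Hollowpine=19 → close Elkhorn (overflow 19)
  25÷3 = 8 each, +1 to first 1
Round 4: Ashgrove=27 Greywater=30 Hollowpine=27 → close Ashgrove (overflow 20)
  27÷2 = 13 each, +1 to first 1
Round 5: Greywater=44 Hollowpine=40 → close Greywater (overflow 34)
  44÷1 = 44 each, +1 to first 0

Closure order: Juniper, Dunmere, Elkhorn, Ashgrove, Greywater
Last habitat: Hollowpine with 84 animals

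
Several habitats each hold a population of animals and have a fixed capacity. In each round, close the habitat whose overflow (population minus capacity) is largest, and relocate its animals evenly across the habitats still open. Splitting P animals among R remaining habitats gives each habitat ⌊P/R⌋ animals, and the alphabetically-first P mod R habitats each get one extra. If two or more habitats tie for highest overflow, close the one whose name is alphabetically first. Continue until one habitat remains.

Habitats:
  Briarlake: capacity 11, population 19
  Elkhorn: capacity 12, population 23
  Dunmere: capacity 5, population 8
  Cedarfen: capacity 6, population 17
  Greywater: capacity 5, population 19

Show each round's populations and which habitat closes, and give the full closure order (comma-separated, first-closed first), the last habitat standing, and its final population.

Closure order: Greywater, Cedarfen, Elkhorn, Briarlake
Last habitat: Dunmere with 86 animals

Round 1: Briarlake=19 Cedarfen=17 Dunmere=8 Elkhorn=23 Greywater=19 → close Greywater (overflow 14)
  19÷4 = 4 each, +1 to first 3
Round 2: Briarlake=24 Cedarfen=22 Dunmere=13 Elkhorn=27 → close Cedarfen (overflow 16)
  22÷3 = 7 each, +1 to first 1
Round 3: Briarlake=32 Dunmere=20 Elkhorn=34 → close Elkhorn (overflow 22)
  34÷2 = 17 each, +1 to first 0
Round 4: Briarlake=49 Dunmere=37 → close Briarlake (overflow 38)
  49÷1 = 49 each, +1 to first 0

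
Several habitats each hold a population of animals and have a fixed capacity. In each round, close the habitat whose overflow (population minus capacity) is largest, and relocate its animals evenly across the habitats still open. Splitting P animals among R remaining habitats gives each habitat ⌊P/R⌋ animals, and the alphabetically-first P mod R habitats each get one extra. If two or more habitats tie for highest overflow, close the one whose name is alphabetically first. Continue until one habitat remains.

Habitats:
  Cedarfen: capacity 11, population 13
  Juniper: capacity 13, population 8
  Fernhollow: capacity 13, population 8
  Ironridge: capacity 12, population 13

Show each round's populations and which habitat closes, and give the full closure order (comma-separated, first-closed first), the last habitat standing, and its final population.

Round 1: Cedarfen=13 Fernhollow=8 Ironridge=13 Juniper=8 → close Cedarfen (overflow 2)
  13÷3 = 4 each, +1 to first 1
Round 2: Fernhollow=13 Ironridge=17 Juniper=12 → close Ironridge (overflow 5)
  17÷2 = 8 each, +1 to first 1
Round 3: Fernhollow=22 Juniper=20 → close Fernhollow (overflow 9)
  22÷1 = 22 each, +1 to first 0

Closure order: Cedarfen, Ironridge, Fernhollow
Last habitat: Juniper with 42 animals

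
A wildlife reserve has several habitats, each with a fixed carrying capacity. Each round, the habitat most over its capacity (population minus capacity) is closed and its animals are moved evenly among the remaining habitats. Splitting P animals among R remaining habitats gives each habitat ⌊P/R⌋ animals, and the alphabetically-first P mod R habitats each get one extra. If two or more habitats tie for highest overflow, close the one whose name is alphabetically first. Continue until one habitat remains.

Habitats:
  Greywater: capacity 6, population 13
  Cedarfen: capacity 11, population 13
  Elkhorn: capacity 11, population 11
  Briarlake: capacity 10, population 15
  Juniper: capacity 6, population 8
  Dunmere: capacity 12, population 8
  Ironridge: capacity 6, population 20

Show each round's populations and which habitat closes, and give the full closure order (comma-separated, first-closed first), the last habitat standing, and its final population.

Closure order: Ironridge, Greywater, Briarlake, Cedarfen, Elkhorn, Juniper
Last habitat: Dunmere with 88 animals

Round 1: Briarlake=15 Cedarfen=13 Dunmere=8 Elkhorn=11 Greywater=13 Ironridge=20 Juniper=8 → close Ironridge (overflow 14)
  20÷6 = 3 each, +1 to first 2
Round 2: Briarlake=19 Cedarfen=17 Dunmere=11 Elkhorn=14 Greywater=16 Juniper=11 → close Greywater (overflow 10)
  16÷5 = 3 each, +1 to first 1
Round 3: Briarlake=23 Cedarfen=20 Dunmere=14 Elkhorn=17 Juniper=14 → close Briarlake (overflow 13)
  23÷4 = 5 each, +1 to first 3
Round 4: Cedarfen=26 Dunmere=20 Elkhorn=23 Juniper=19 → close Cedarfen (overflow 15)
  26÷3 = 8 each, +1 to first 2
Round 5: Dunmere=29 Elkhorn=32 Juniper=27 → close Elkhorn (overflow 21)
  32÷2 = 16 each, +1 to first 0
Round 6: Dunmere=45 Juniper=43 → close Juniper (overflow 37)
  43÷1 = 43 each, +1 to first 0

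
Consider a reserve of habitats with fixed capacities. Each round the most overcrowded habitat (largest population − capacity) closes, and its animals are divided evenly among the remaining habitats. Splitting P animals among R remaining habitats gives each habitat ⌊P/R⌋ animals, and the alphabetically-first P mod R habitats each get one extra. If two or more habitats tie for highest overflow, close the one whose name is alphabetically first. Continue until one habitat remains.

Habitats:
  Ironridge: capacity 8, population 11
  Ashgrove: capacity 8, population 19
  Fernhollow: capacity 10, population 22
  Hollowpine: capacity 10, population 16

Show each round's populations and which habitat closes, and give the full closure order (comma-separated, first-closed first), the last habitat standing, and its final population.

Round 1: Ashgrove=19 Fernhollow=22 Hollowpine=16 Ironridge=11 → close Fernhollow (overflow 12)
  22÷3 = 7 each, +1 to first 1
Round 2: Ashgrove=27 Hollowpine=23 Ironridge=18 → close Ashgrove (overflow 19)
  27÷2 = 13 each, +1 to first 1
Round 3: Hollowpine=37 Ironridge=31 → close Hollowpine (overflow 27)
  37÷1 = 37 each, +1 to first 0

Closure order: Fernhollow, Ashgrove, Hollowpine
Last habitat: Ironridge with 68 animals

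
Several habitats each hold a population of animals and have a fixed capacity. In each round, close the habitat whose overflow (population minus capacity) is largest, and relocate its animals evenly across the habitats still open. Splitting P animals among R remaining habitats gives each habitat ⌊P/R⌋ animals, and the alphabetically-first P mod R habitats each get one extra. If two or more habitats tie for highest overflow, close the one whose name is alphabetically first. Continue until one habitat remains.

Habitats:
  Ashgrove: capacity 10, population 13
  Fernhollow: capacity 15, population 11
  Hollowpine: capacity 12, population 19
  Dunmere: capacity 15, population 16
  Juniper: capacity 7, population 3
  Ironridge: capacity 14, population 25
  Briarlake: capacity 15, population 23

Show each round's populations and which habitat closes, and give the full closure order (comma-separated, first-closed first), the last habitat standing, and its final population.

Closure order: Ironridge, Briarlake, Hollowpine, Ashgrove, Dunmere, Fernhollow
Last habitat: Juniper with 110 animals

Round 1: Ashgrove=13 Briarlake=23 Dunmere=16 Fernhollow=11 Hollowpine=19 Ironridge=25 Juniper=3 → close Ironridge (overflow 11)
  25÷6 = 4 each, +1 to first 1
Round 2: Ashgrove=18 Briarlake=27 Dunmere=20 Fernhollow=15 Hollowpine=23 Juniper=7 → close Briarlake (overflow 12)
  27÷5 = 5 each, +1 to first 2
Round 3: Ashgrove=24 Dunmere=26 Fernhollow=20 Hollowpine=28 Juniper=12 → close Hollowpine (overflow 16)
  28÷4 = 7 each, +1 to first 0
Round 4: Ashgrove=31 Dunmere=33 Fernhollow=27 Juniper=19 → close Ashgrove (overflow 21)
  31÷3 = 10 each, +1 to first 1
Round 5: Dunmere=44 Fernhollow=37 Juniper=29 → close Dunmere (overflow 29)
  44÷2 = 22 each, +1 to first 0
Round 6: Fernhollow=59 Juniper=51 → close Fernhollow (overflow 44)
  59÷1 = 59 each, +1 to first 0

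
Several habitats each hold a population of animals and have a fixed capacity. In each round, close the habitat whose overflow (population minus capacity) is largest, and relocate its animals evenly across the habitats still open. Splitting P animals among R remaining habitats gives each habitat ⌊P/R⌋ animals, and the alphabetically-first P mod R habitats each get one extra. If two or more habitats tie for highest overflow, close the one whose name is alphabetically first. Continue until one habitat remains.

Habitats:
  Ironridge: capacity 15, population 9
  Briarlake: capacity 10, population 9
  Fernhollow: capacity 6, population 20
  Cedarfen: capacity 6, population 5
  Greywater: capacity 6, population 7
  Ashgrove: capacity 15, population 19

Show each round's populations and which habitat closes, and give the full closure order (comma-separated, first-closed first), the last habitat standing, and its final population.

Closure order: Fernhollow, Ashgrove, Greywater, Briarlake, Cedarfen
Last habitat: Ironridge with 69 animals

Round 1: Ashgrove=19 Briarlake=9 Cedarfen=5 Fernhollow=20 Greywater=7 Ironridge=9 → close Fernhollow (overflow 14)
  20÷5 = 4 each, +1 to first 0
Round 2: Ashgrove=23 Briarlake=13 Cedarfen=9 Greywater=11 Ironridge=13 → close Ashgrove (overflow 8)
  23÷4 = 5 each, +1 to first 3
Round 3: Briarlake=19 Cedarfen=15 Greywater=17 Ironridge=18 → close Greywater (overflow 11)
  17÷3 = 5 each, +1 to first 2
Round 4: Briarlake=25 Cedarfen=21 Ironridge=23 → close Briarlake (overflow 15)
  25÷2 = 12 each, +1 to first 1
Round 5: Cedarfen=34 Ironridge=35 → close Cedarfen (overflow 28)
  34÷1 = 34 each, +1 to first 0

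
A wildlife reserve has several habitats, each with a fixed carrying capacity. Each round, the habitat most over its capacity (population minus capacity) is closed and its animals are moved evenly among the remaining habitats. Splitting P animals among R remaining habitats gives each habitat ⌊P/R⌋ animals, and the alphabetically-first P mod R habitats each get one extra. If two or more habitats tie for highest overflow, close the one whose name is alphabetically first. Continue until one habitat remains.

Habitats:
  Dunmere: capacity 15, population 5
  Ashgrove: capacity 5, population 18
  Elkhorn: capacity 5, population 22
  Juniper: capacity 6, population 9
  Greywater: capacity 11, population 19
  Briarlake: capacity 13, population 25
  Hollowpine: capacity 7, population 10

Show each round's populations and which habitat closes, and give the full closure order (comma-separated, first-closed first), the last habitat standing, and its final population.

Closure order: Elkhorn, Ashgrove, Briarlake, Greywater, Hollowpine, Juniper
Last habitat: Dunmere with 108 animals

Round 1: Ashgrove=18 Briarlake=25 Dunmere=5 Elkhorn=22 Greywater=19 Hollowpine=10 Juniper=9 → close Elkhorn (overflow 17)
  22÷6 = 3 each, +1 to first 4
Round 2: Ashgrove=22 Briarlake=29 Dunmere=9 Greywater=23 Hollowpine=13 Juniper=12 → close Ashgrove (overflow 17)
  22÷5 = 4 each, +1 to first 2
Round 3: Briarlake=34 Dunmere=14 Greywater=27 Hollowpine=17 Juniper=16 → close Briarlake (overflow 21)
  34÷4 = 8 each, +1 to first 2
Round 4: Dunmere=23 Greywater=36 Hollowpine=25 Juniper=24 → close Greywater (overflow 25)
  36÷3 = 12 each, +1 to first 0
Round 5: Dunmere=35 Hollowpine=37 Juniper=36 → close Hollowpine (overflow 30)
  37÷2 = 18 each, +1 to first 1
Round 6: Dunmere=54 Juniper=54 → close Juniper (overflow 48)
  54÷1 = 54 each, +1 to first 0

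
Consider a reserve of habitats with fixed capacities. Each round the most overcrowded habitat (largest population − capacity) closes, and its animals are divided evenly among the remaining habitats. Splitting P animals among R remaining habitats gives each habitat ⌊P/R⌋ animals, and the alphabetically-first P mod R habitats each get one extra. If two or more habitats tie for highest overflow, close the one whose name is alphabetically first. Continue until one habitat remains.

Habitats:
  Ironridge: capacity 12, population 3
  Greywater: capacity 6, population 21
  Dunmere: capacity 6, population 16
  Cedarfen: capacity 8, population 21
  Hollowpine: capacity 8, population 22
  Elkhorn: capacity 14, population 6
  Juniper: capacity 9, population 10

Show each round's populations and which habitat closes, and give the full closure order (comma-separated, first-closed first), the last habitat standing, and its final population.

Round 1: Cedarfen=21 Dunmere=16 Elkhorn=6 Greywater=21 Hollowpine=22 Ironridge=3 Juniper=10 → close Greywater (overflow 15)
  21÷6 = 3 each, +1 to first 3
Round 2: Cedarfen=25 Dunmere=20 Elkhorn=10 Hollowpine=25 Ironridge=6 Juniper=13 → close Cedarfen (overflow 17)
  25÷5 = 5 each, +1 to first 0
Round 3: Dunmere=25 Elkhorn=15 Hollowpine=30 Ironridge=11 Juniper=18 → close Hollowpine (overflow 22)
  30÷4 = 7 each, +1 to first 2
Round 4: Dunmere=33 Elkhorn=23 Ironridge=18 Juniper=25 → close Dunmere (overflow 27)
  33÷3 = 11 each, +1 to first 0
Round 5: Elkhorn=34 Ironridge=29 Juniper=36 → close Juniper (overflow 27)
  36÷2 = 18 each, +1 to first 0
Round 6: Elkhorn=52 Ironridge=47 → close Elkhorn (overflow 38)
  52÷1 = 52 each, +1 to first 0

Closure order: Greywater, Cedarfen, Hollowpine, Dunmere, Juniper, Elkhorn
Last habitat: Ironridge with 99 animals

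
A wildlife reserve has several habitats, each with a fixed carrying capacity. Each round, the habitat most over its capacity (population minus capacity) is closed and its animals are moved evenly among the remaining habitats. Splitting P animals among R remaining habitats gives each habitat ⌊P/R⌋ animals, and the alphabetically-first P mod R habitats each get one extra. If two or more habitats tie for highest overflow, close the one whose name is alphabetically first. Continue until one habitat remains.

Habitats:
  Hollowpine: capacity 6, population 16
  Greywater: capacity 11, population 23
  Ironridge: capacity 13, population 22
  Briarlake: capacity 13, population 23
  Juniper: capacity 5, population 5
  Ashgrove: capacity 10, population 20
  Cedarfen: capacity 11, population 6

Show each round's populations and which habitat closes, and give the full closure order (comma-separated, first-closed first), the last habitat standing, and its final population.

Round 1: Ashgrove=20 Briarlake=23 Cedarfen=6 Greywater=23 Hollowpine=16 Ironridge=22 Juniper=5 → close Greywater (overflow 12)
  23÷6 = 3 each, +1 to first 5
Round 2: Ashgrove=24 Briarlake=27 Cedarfen=10 Hollowpine=20 Ironridge=26 Juniper=8 → close Ashgrove (overflow 14)
  24÷5 = 4 each, +1 to first 4
Round 3: Briarlake=32 Cedarfen=15 Hollowpine=25 Ironridge=31 Juniper=12 → close Briarlake (overflow 19)
  32÷4 = 8 each, +1 to first 0
Round 4: Cedarfen=23 Hollowpine=33 Ironridge=39 Juniper=20 → close Hollowpine (overflow 27)
  33÷3 = 11 each, +1 to first 0
Round 5: Cedarfen=34 Ironridge=50 Juniper=31 → close Ironridge (overflow 37)
  50÷2 = 25 each, +1 to first 0
Round 6: Cedarfen=59 Juniper=56 → close Juniper (overflow 51)
  56÷1 = 56 each, +1 to first 0

Closure order: Greywater, Ashgrove, Briarlake, Hollowpine, Ironridge, Juniper
Last habitat: Cedarfen with 115 animals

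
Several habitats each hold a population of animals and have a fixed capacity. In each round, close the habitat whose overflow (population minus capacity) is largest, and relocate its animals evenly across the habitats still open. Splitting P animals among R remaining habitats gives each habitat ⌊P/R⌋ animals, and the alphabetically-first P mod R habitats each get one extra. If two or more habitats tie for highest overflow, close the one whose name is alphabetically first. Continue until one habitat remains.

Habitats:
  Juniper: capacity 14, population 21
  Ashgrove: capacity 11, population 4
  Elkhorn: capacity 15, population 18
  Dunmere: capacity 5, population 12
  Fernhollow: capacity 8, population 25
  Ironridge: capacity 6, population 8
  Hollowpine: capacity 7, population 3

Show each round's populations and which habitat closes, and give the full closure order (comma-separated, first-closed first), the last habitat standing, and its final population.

Round 1: Ashgrove=4 Dunmere=12 Elkhorn=18 Fernhollow=25 Hollowpine=3 Ironridge=8 Juniper=21 → close Fernhollow (overflow 17)
  25÷6 = 4 each, +1 to first 1
Round 2: Ashgrove=9 Dunmere=16 Elkhorn=22 Hollowpine=7 Ironridge=12 Juniper=25 → close Dunmere (overflow 11)
  16÷5 = 3 each, +1 to first 1
Round 3: Ashgrove=13 Elkhorn=25 Hollowpine=10 Ironridge=15 Juniper=28 → close Juniper (overflow 14)
  28÷4 = 7 each, +1 to first 0
Round 4: Ashgrove=20 Elkhorn=32 Hollowpine=17 Ironridge=22 → close Elkhorn (overflow 17)
  32÷3 = 10 each, +1 to first 2
Round 5: Ashgrove=31 Hollowpine=28 Ironridge=32 → close Ironridge (overflow 26)
  32÷2 = 16 each, +1 to first 0
Round 6: Ashgrove=47 Hollowpine=44 → close Hollowpine (overflow 37)
  44÷1 = 44 each, +1 to first 0

Closure order: Fernhollow, Dunmere, Juniper, Elkhorn, Ironridge, Hollowpine
Last habitat: Ashgrove with 91 animals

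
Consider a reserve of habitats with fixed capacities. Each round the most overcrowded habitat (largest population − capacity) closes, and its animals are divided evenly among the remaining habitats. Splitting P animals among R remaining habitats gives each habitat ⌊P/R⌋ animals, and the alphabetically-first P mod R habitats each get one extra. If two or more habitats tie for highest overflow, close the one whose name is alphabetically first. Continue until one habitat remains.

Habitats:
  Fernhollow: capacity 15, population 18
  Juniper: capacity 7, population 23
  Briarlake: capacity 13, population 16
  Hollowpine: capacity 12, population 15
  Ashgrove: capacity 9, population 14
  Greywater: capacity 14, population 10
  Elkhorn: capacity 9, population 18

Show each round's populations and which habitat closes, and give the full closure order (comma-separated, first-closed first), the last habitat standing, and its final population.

Round 1: Ashgrove=14 Briarlake=16 Elkhorn=18 Fernhollow=18 Greywater=10 Hollowpine=15 Juniper=23 → close Juniper (overflow 16)
  23÷6 = 3 each, +1 to first 5
Round 2: Ashgrove=18 Briarlake=20 Elkhorn=22 Fernhollow=22 Greywater=14 Hollowpine=18 → close Elkhorn (overflow 13)
  22÷5 = 4 each, +1 to first 2
Round 3: Ashgrove=23 Briarlake=25 Fernhollow=26 Greywater=18 Hollowpine=22 → close Ashgrove (overflow 14)
  23÷4 = 5 each, +1 to first 3
Round 4: Briarlake=31 Fernhollow=32 Greywater=24 Hollowpine=27 → close Briarlake (overflow 18)
  31÷3 = 10 each, +1 to first 1
Round 5: Fernhollow=43 Greywater=34 Hollowpine=37 → close Fernhollow (overflow 28)
  43÷2 = 21 each, +1 to first 1
Round 6: Greywater=56 Hollowpine=58 → close Hollowpine (overflow 46)
  58÷1 = 58 each, +1 to first 0

Closure order: Juniper, Elkhorn, Ashgrove, Briarlake, Fernhollow, Hollowpine
Last habitat: Greywater with 114 animals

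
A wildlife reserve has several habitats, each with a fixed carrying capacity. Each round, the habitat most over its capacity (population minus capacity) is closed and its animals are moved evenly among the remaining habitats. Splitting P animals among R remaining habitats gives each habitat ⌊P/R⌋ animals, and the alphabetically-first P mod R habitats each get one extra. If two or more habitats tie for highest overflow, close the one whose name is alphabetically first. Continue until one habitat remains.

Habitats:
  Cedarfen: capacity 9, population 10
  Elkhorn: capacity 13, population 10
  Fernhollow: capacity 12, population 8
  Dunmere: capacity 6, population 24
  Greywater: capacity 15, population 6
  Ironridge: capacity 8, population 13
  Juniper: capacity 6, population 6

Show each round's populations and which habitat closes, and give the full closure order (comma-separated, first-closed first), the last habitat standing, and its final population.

Closure order: Dunmere, Ironridge, Cedarfen, Juniper, Elkhorn, Fernhollow
Last habitat: Greywater with 77 animals

Round 1: Cedarfen=10 Dunmere=24 Elkhorn=10 Fernhollow=8 Greywater=6 Ironridge=13 Juniper=6 → close Dunmere (overflow 18)
  24÷6 = 4 each, +1 to first 0
Round 2: Cedarfen=14 Elkhorn=14 Fernhollow=12 Greywater=10 Ironridge=17 Juniper=10 → close Ironridge (overflow 9)
  17÷5 = 3 each, +1 to first 2
Round 3: Cedarfen=18 Elkhorn=18 Fernhollow=15 Greywater=13 Juniper=13 → close Cedarfen (overflow 9)
  18÷4 = 4 each, +1 to first 2
Round 4: Elkhorn=23 Fernhollow=20 Greywater=17 Juniper=17 → close Juniper (overflow 11)
  17÷3 = 5 each, +1 to first 2
Round 5: Elkhorn=29 Fernhollow=26 Greywater=22 → close Elkhorn (overflow 16)
  29÷2 = 14 each, +1 to first 1
Round 6: Fernhollow=41 Greywater=36 → close Fernhollow (overflow 29)
  41÷1 = 41 each, +1 to first 0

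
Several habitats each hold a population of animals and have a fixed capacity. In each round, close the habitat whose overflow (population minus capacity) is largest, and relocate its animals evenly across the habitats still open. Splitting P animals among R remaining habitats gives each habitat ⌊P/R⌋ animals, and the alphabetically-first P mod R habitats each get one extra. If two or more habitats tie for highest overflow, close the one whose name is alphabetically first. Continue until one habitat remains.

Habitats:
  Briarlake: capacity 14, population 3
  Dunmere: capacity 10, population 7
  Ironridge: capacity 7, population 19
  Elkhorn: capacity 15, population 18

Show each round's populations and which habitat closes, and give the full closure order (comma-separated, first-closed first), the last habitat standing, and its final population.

Closure order: Ironridge, Elkhorn, Dunmere
Last habitat: Briarlake with 47 animals

Round 1: Briarlake=3 Dunmere=7 Elkhorn=18 Ironridge=19 → close Ironridge (overflow 12)
  19÷3 = 6 each, +1 to first 1
Round 2: Briarlake=10 Dunmere=13 Elkhorn=24 → close Elkhorn (overflow 9)
  24÷2 = 12 each, +1 to first 0
Round 3: Briarlake=22 Dunmere=25 → close Dunmere (overflow 15)
  25÷1 = 25 each, +1 to first 0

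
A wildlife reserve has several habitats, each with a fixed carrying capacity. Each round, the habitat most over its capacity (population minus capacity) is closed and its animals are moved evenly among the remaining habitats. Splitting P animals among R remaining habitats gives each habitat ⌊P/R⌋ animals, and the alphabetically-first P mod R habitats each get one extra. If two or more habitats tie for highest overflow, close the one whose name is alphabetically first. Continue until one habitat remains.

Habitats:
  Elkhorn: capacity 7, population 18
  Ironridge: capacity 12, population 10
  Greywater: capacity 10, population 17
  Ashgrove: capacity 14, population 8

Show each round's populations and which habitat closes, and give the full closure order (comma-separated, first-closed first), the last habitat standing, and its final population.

Closure order: Elkhorn, Greywater, Ironridge
Last habitat: Ashgrove with 53 animals

Round 1: Ashgrove=8 Elkhorn=18 Greywater=17 Ironridge=10 → close Elkhorn (overflow 11)
  18÷3 = 6 each, +1 to first 0
Round 2: Ashgrove=14 Greywater=23 Ironridge=16 → close Greywater (overflow 13)
  23÷2 = 11 each, +1 to first 1
Round 3: Ashgrove=26 Ironridge=27 → close Ironridge (overflow 15)
  27÷1 = 27 each, +1 to first 0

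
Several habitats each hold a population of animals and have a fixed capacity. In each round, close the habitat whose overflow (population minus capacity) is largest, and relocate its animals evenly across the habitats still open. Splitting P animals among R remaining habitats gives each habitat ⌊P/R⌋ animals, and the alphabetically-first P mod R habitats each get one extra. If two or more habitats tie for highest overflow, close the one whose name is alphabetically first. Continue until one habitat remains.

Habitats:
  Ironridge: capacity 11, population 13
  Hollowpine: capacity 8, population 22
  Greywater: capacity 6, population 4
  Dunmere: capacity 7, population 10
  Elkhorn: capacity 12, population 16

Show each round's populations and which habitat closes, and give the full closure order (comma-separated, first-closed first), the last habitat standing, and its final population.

Round 1: Dunmere=10 Elkhorn=16 Greywater=4 Hollowpine=22 Ironridge=13 → close Hollowpine (overflow 14)
  22÷4 = 5 each, +1 to first 2
Round 2: Dunmere=16 Elkhorn=22 Greywater=9 Ironridge=18 → close Elkhorn (overflow 10)
  22÷3 = 7 each, +1 to first 1
Round 3: Dunmere=24 Greywater=16 Ironridge=25 → close Dunmere (overflow 17)
  24÷2 = 12 each, +1 to first 0
Round 4: Greywater=28 Ironridge=37 → close Ironridge (overflow 26)
  37÷1 = 37 each, +1 to first 0

Closure order: Hollowpine, Elkhorn, Dunmere, Ironridge
Last habitat: Greywater with 65 animals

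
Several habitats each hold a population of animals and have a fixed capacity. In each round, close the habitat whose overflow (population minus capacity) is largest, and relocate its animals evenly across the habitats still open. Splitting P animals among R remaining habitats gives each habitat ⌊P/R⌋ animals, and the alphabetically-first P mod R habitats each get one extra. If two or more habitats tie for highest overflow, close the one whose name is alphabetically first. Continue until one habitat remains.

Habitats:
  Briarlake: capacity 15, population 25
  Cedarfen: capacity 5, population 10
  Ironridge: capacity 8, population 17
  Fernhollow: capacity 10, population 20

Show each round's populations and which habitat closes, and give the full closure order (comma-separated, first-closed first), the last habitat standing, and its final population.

Closure order: Briarlake, Fernhollow, Ironridge
Last habitat: Cedarfen with 72 animals

Round 1: Briarlake=25 Cedarfen=10 Fernhollow=20 Ironridge=17 → close Briarlake (overflow 10)
  25÷3 = 8 each, +1 to first 1
Round 2: Cedarfen=19 Fernhollow=28 Ironridge=25 → close Fernhollow (overflow 18)
  28÷2 = 14 each, +1 to first 0
Round 3: Cedarfen=33 Ironridge=39 → close Ironridge (overflow 31)
  39÷1 = 39 each, +1 to first 0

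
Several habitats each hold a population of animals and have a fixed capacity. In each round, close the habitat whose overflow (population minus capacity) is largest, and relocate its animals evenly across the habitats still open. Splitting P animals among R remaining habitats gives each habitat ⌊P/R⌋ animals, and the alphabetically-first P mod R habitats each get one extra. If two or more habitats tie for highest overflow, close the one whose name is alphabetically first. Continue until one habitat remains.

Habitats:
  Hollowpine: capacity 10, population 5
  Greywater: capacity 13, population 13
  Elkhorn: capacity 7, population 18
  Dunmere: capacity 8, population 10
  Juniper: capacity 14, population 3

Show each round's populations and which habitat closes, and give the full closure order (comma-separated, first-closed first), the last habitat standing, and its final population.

Round 1: Dunmere=10 Elkhorn=18 Greywater=13 Hollowpine=5 Juniper=3 → close Elkhorn (overflow 11)
  18÷4 = 4 each, +1 to first 2
Round 2: Dunmere=15 Greywater=18 Hollowpine=9 Juniper=7 → close Dunmere (overflow 7)
  15÷3 = 5 each, +1 to first 0
Round 3: Greywater=23 Hollowpine=14 Juniper=12 → close Greywater (overflow 10)
  23÷2 = 11 each, +1 to first 1
Round 4: Hollowpine=26 Juniper=23 → close Hollowpine (overflow 16)
  26÷1 = 26 each, +1 to first 0

Closure order: Elkhorn, Dunmere, Greywater, Hollowpine
Last habitat: Juniper with 49 animals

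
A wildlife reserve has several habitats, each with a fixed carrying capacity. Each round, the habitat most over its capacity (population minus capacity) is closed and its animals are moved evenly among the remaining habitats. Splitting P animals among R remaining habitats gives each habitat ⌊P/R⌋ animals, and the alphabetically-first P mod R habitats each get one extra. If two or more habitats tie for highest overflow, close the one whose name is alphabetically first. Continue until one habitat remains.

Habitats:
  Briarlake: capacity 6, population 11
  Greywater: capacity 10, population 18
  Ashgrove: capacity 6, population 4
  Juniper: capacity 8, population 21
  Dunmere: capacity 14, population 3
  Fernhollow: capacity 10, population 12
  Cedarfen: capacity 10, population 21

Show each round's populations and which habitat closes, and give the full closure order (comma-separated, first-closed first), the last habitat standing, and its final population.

Closure order: Juniper, Cedarfen, Greywater, Briarlake, Fernhollow, Ashgrove
Last habitat: Dunmere with 90 animals

Round 1: Ashgrove=4 Briarlake=11 Cedarfen=21 Dunmere=3 Fernhollow=12 Greywater=18 Juniper=21 → close Juniper (overflow 13)
  21÷6 = 3 each, +1 to first 3
Round 2: Ashgrove=8 Briarlake=15 Cedarfen=25 Dunmere=6 Fernhollow=15 Greywater=21 → close Cedarfen (overflow 15)
  25÷5 = 5 each, +1 to first 0
Round 3: Ashgrove=13 Briarlake=20 Dunmere=11 Fernhollow=20 Greywater=26 → close Greywater (overflow 16)
  26÷4 = 6 each, +1 to first 2
Round 4: Ashgrove=20 Briarlake=27 Dunmere=17 Fernhollow=26 → close Briarlake (overflow 21)
  27÷3 = 9 each, +1 to first 0
Round 5: Ashgrove=29 Dunmere=26 Fernhollow=35 → close Fernhollow (overflow 25)
  35÷2 = 17 each, +1 to first 1
Round 6: Ashgrove=47 Dunmere=43 → close Ashgrove (overflow 41)
  47÷1 = 47 each, +1 to first 0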